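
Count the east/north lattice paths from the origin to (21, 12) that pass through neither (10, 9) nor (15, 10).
Number of paths = 245185952

Inclusion–exclusion. Total paths: C(33, 21) = 354817320. Through P₁: C(19, 10)·C(14, 11) = 33625592. Through P₂: C(25, 15)·C(8, 6) = 91525280. Since P₁ is strictly southwest of P₂, a monotone path through both must visit P₁ then P₂; paths through both = C(19, 10)·C(6, 5)·C(8, 6) = 15519504. Avoid both = 354817320 − 33625592 − 91525280 + 15519504 = 245185952.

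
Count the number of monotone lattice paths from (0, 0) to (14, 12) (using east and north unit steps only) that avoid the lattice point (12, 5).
Number of paths = 9434932

Total paths from (0, 0) to (14, 12): C(26, 14) = 9657700. Paths through (12, 5): (paths (0, 0) → (12, 5)) × (paths (12, 5) → (14, 12)) = C(17, 12) · C(9, 2) = 6188 · 36 = 222768. Avoidance count = 9657700 − 222768 = 9434932.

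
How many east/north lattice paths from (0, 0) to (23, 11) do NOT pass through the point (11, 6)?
Number of paths = 209515072

Total paths from (0, 0) to (23, 11): C(34, 23) = 286097760. Paths through (11, 6): (paths (0, 0) → (11, 6)) × (paths (11, 6) → (23, 11)) = C(17, 11) · C(17, 12) = 12376 · 6188 = 76582688. Avoidance count = 286097760 − 76582688 = 209515072.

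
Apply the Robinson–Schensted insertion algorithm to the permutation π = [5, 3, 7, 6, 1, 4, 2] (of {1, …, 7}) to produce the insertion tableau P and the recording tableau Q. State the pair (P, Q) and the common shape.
P = [1, 2] / [3, 4] / [5, 6] / [7];  Q = [1, 3] / [2, 4] / [5, 6] / [7];  common shape = (2, 2, 2, 1)

Row-insert the values π_1, π_2, … into P one at a time, bumping the leftmost entry strictly greater than the inserted value down to the next row. The recording tableau Q records, in position (i, j), the step at which that cell was added to P.
  Insert 5 (step 1): P = [5];  Q = [1]
  Insert 3 (step 2): P = [3] / [5];  Q = [1] / [2]
  Insert 7 (step 3): P = [3, 7] / [5];  Q = [1, 3] / [2]
  Insert 6 (step 4): P = [3, 6] / [5, 7];  Q = [1, 3] / [2, 4]
  Insert 1 (step 5): P = [1, 6] / [3, 7] / [5];  Q = [1, 3] / [2, 4] / [5]
  Insert 4 (step 6): P = [1, 4] / [3, 6] / [5, 7];  Q = [1, 3] / [2, 4] / [5, 6]
  Insert 2 (step 7): P = [1, 2] / [3, 4] / [5, 6] / [7];  Q = [1, 3] / [2, 4] / [5, 6] / [7]
Final shape: (2, 2, 2, 1).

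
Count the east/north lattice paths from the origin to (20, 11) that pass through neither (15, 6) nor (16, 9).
Number of paths = 43609002

Inclusion–exclusion. Total paths: C(31, 20) = 84672315. Through P₁: C(21, 15)·C(10, 5) = 13674528. Through P₂: C(25, 16)·C(6, 4) = 30644625. Since P₁ is strictly southwest of P₂, a monotone path through both must visit P₁ then P₂; paths through both = C(21, 15)·C(4, 1)·C(6, 4) = 3255840. Avoid both = 84672315 − 13674528 − 30644625 + 3255840 = 43609002.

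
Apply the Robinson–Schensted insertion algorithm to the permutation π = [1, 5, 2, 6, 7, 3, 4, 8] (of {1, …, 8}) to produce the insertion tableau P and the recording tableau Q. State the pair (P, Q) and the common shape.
P = [1, 2, 3, 4, 8] / [5, 6, 7];  Q = [1, 2, 4, 5, 8] / [3, 6, 7];  common shape = (5, 3)

Row-insert the values π_1, π_2, … into P one at a time, bumping the leftmost entry strictly greater than the inserted value down to the next row. The recording tableau Q records, in position (i, j), the step at which that cell was added to P.
  Insert 1 (step 1): P = [1];  Q = [1]
  Insert 5 (step 2): P = [1, 5];  Q = [1, 2]
  Insert 2 (step 3): P = [1, 2] / [5];  Q = [1, 2] / [3]
  Insert 6 (step 4): P = [1, 2, 6] / [5];  Q = [1, 2, 4] / [3]
  Insert 7 (step 5): P = [1, 2, 6, 7] / [5];  Q = [1, 2, 4, 5] / [3]
  Insert 3 (step 6): P = [1, 2, 3, 7] / [5, 6];  Q = [1, 2, 4, 5] / [3, 6]
  Insert 4 (step 7): P = [1, 2, 3, 4] / [5, 6, 7];  Q = [1, 2, 4, 5] / [3, 6, 7]
  Insert 8 (step 8): P = [1, 2, 3, 4, 8] / [5, 6, 7];  Q = [1, 2, 4, 5, 8] / [3, 6, 7]
Final shape: (5, 3).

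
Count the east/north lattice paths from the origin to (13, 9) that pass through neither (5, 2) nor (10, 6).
Number of paths = 255045

Inclusion–exclusion. Total paths: C(22, 13) = 497420. Through P₁: C(7, 5)·C(15, 8) = 135135. Through P₂: C(16, 10)·C(6, 3) = 160160. Since P₁ is strictly southwest of P₂, a monotone path through both must visit P₁ then P₂; paths through both = C(7, 5)·C(9, 5)·C(6, 3) = 52920. Avoid both = 497420 − 135135 − 160160 + 52920 = 255045.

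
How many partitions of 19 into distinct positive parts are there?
q(19) = 54

A partition into distinct parts is a strictly decreasing sequence summing to n. The recurrence d(n, m) = d(n, m−1) + d(n−m, m−1) (use part m at most once) with q(n) = d(n, n) gives q(19) = 54. (Euler's theorem: # distinct-part partitions = # odd-part partitions.)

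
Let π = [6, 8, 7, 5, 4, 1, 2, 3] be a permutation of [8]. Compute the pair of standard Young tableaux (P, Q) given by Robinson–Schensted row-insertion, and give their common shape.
P = [1, 2, 3] / [4, 7] / [5] / [6] / [8];  Q = [1, 2, 8] / [3, 7] / [4] / [5] / [6];  common shape = (3, 2, 1, 1, 1)

Row-insert the values π_1, π_2, … into P one at a time, bumping the leftmost entry strictly greater than the inserted value down to the next row. The recording tableau Q records, in position (i, j), the step at which that cell was added to P.
  Insert 6 (step 1): P = [6];  Q = [1]
  Insert 8 (step 2): P = [6, 8];  Q = [1, 2]
  Insert 7 (step 3): P = [6, 7] / [8];  Q = [1, 2] / [3]
  Insert 5 (step 4): P = [5, 7] / [6] / [8];  Q = [1, 2] / [3] / [4]
  Insert 4 (step 5): P = [4, 7] / [5] / [6] / [8];  Q = [1, 2] / [3] / [4] / [5]
  Insert 1 (step 6): P = [1, 7] / [4] / [5] / [6] / [8];  Q = [1, 2] / [3] / [4] / [5] / [6]
  Insert 2 (step 7): P = [1, 2] / [4, 7] / [5] / [6] / [8];  Q = [1, 2] / [3, 7] / [4] / [5] / [6]
  Insert 3 (step 8): P = [1, 2, 3] / [4, 7] / [5] / [6] / [8];  Q = [1, 2, 8] / [3, 7] / [4] / [5] / [6]
Final shape: (3, 2, 1, 1, 1).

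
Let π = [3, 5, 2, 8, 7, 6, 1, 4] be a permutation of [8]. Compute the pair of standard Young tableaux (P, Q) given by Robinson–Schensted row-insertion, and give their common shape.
P = [1, 4, 6] / [2, 5] / [3, 7] / [8];  Q = [1, 2, 4] / [3, 5] / [6, 8] / [7];  common shape = (3, 2, 2, 1)

Row-insert the values π_1, π_2, … into P one at a time, bumping the leftmost entry strictly greater than the inserted value down to the next row. The recording tableau Q records, in position (i, j), the step at which that cell was added to P.
  Insert 3 (step 1): P = [3];  Q = [1]
  Insert 5 (step 2): P = [3, 5];  Q = [1, 2]
  Insert 2 (step 3): P = [2, 5] / [3];  Q = [1, 2] / [3]
  Insert 8 (step 4): P = [2, 5, 8] / [3];  Q = [1, 2, 4] / [3]
  Insert 7 (step 5): P = [2, 5, 7] / [3, 8];  Q = [1, 2, 4] / [3, 5]
  Insert 6 (step 6): P = [2, 5, 6] / [3, 7] / [8];  Q = [1, 2, 4] / [3, 5] / [6]
  Insert 1 (step 7): P = [1, 5, 6] / [2, 7] / [3] / [8];  Q = [1, 2, 4] / [3, 5] / [6] / [7]
  Insert 4 (step 8): P = [1, 4, 6] / [2, 5] / [3, 7] / [8];  Q = [1, 2, 4] / [3, 5] / [6, 8] / [7]
Final shape: (3, 2, 2, 1).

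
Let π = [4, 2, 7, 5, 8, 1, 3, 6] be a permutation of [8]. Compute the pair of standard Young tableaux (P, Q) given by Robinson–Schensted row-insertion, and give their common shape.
P = [1, 3, 6] / [2, 5, 8] / [4, 7];  Q = [1, 3, 5] / [2, 4, 8] / [6, 7];  common shape = (3, 3, 2)

Row-insert the values π_1, π_2, … into P one at a time, bumping the leftmost entry strictly greater than the inserted value down to the next row. The recording tableau Q records, in position (i, j), the step at which that cell was added to P.
  Insert 4 (step 1): P = [4];  Q = [1]
  Insert 2 (step 2): P = [2] / [4];  Q = [1] / [2]
  Insert 7 (step 3): P = [2, 7] / [4];  Q = [1, 3] / [2]
  Insert 5 (step 4): P = [2, 5] / [4, 7];  Q = [1, 3] / [2, 4]
  Insert 8 (step 5): P = [2, 5, 8] / [4, 7];  Q = [1, 3, 5] / [2, 4]
  Insert 1 (step 6): P = [1, 5, 8] / [2, 7] / [4];  Q = [1, 3, 5] / [2, 4] / [6]
  Insert 3 (step 7): P = [1, 3, 8] / [2, 5] / [4, 7];  Q = [1, 3, 5] / [2, 4] / [6, 7]
  Insert 6 (step 8): P = [1, 3, 6] / [2, 5, 8] / [4, 7];  Q = [1, 3, 5] / [2, 4, 8] / [6, 7]
Final shape: (3, 3, 2).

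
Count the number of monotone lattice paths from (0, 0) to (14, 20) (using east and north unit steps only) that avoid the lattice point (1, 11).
Number of paths = 1386006600

Total paths from (0, 0) to (14, 20): C(34, 14) = 1391975640. Paths through (1, 11): (paths (0, 0) → (1, 11)) × (paths (1, 11) → (14, 20)) = C(12, 1) · C(22, 13) = 12 · 497420 = 5969040. Avoidance count = 1391975640 − 5969040 = 1386006600.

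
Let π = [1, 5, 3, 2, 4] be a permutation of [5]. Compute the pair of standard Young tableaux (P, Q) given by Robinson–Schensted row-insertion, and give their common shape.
P = [1, 2, 4] / [3] / [5];  Q = [1, 2, 5] / [3] / [4];  common shape = (3, 1, 1)

Row-insert the values π_1, π_2, … into P one at a time, bumping the leftmost entry strictly greater than the inserted value down to the next row. The recording tableau Q records, in position (i, j), the step at which that cell was added to P.
  Insert 1 (step 1): P = [1];  Q = [1]
  Insert 5 (step 2): P = [1, 5];  Q = [1, 2]
  Insert 3 (step 3): P = [1, 3] / [5];  Q = [1, 2] / [3]
  Insert 2 (step 4): P = [1, 2] / [3] / [5];  Q = [1, 2] / [3] / [4]
  Insert 4 (step 5): P = [1, 2, 4] / [3] / [5];  Q = [1, 2, 5] / [3] / [4]
Final shape: (3, 1, 1).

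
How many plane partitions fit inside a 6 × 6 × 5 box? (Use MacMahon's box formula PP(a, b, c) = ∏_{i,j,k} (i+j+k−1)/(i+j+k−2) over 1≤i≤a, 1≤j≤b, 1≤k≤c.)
PP(6, 6, 5) = 55197331332

Evaluate the triple product over i = 1..6, j = 1..6, k = 1..5. The factors are (2/1) · (3/2) · (4/3) · (5/4) · (6/5) · (3/2) · (4/3) · (5/4) · … (180 factors total). The numerators and denominators telescope so the product is an integer; carrying out the multiplication exactly gives PP(6, 6, 5) = 55197331332.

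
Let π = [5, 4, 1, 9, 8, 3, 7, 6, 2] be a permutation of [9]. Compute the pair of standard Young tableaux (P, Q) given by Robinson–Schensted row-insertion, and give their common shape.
P = [1, 2, 6] / [3, 7] / [4, 8] / [5] / [9];  Q = [1, 4, 7] / [2, 5] / [3, 6] / [8] / [9];  common shape = (3, 2, 2, 1, 1)

Row-insert the values π_1, π_2, … into P one at a time, bumping the leftmost entry strictly greater than the inserted value down to the next row. The recording tableau Q records, in position (i, j), the step at which that cell was added to P.
  Insert 5 (step 1): P = [5];  Q = [1]
  Insert 4 (step 2): P = [4] / [5];  Q = [1] / [2]
  Insert 1 (step 3): P = [1] / [4] / [5];  Q = [1] / [2] / [3]
  Insert 9 (step 4): P = [1, 9] / [4] / [5];  Q = [1, 4] / [2] / [3]
  Insert 8 (step 5): P = [1, 8] / [4, 9] / [5];  Q = [1, 4] / [2, 5] / [3]
  Insert 3 (step 6): P = [1, 3] / [4, 8] / [5, 9];  Q = [1, 4] / [2, 5] / [3, 6]
  Insert 7 (step 7): P = [1, 3, 7] / [4, 8] / [5, 9];  Q = [1, 4, 7] / [2, 5] / [3, 6]
  Insert 6 (step 8): P = [1, 3, 6] / [4, 7] / [5, 8] / [9];  Q = [1, 4, 7] / [2, 5] / [3, 6] / [8]
  Insert 2 (step 9): P = [1, 2, 6] / [3, 7] / [4, 8] / [5] / [9];  Q = [1, 4, 7] / [2, 5] / [3, 6] / [8] / [9]
Final shape: (3, 2, 2, 1, 1).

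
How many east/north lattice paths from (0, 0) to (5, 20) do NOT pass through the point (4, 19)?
Number of paths = 35420

Total paths from (0, 0) to (5, 20): C(25, 5) = 53130. Paths through (4, 19): (paths (0, 0) → (4, 19)) × (paths (4, 19) → (5, 20)) = C(23, 4) · C(2, 1) = 8855 · 2 = 17710. Avoidance count = 53130 − 17710 = 35420.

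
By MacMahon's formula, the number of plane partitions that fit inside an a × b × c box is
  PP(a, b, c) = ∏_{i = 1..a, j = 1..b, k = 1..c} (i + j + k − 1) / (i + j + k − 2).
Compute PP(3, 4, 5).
PP(3, 4, 5) = 116424

Evaluate the triple product over i = 1..3, j = 1..4, k = 1..5. The factors are (2/1) · (3/2) · (4/3) · (5/4) · (6/5) · (3/2) · (4/3) · (5/4) · … (60 factors total). The numerators and denominators telescope so the product is an integer; carrying out the multiplication exactly gives PP(3, 4, 5) = 116424.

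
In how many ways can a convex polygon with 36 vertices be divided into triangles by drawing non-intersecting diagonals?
C_34 = 812944042149730764

These polygon triangulations are counted by the Catalan number C_n = (1/(n + 1)) · C(2n, n). For n = 34: C_34 = (1/35) · C(68, 34) = 28453041475240576740/35 = 812944042149730764.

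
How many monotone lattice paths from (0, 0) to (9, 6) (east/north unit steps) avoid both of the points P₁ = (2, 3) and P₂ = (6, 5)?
Number of paths = 2557

Inclusion–exclusion. Total paths: C(15, 9) = 5005. Through P₁: C(5, 2)·C(10, 7) = 1200. Through P₂: C(11, 6)·C(4, 3) = 1848. Since P₁ is strictly southwest of P₂, a monotone path through both must visit P₁ then P₂; paths through both = C(5, 2)·C(6, 4)·C(4, 3) = 600. Avoid both = 5005 − 1200 − 1848 + 600 = 2557.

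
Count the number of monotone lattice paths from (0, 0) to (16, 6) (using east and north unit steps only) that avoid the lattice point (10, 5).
Number of paths = 53592

Total paths from (0, 0) to (16, 6): C(22, 16) = 74613. Paths through (10, 5): (paths (0, 0) → (10, 5)) × (paths (10, 5) → (16, 6)) = C(15, 10) · C(7, 6) = 3003 · 7 = 21021. Avoidance count = 74613 − 21021 = 53592.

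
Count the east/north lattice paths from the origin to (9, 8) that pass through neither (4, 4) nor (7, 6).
Number of paths = 9394

Inclusion–exclusion. Total paths: C(17, 9) = 24310. Through P₁: C(8, 4)·C(9, 5) = 8820. Through P₂: C(13, 7)·C(4, 2) = 10296. Since P₁ is strictly southwest of P₂, a monotone path through both must visit P₁ then P₂; paths through both = C(8, 4)·C(5, 3)·C(4, 2) = 4200. Avoid both = 24310 − 8820 − 10296 + 4200 = 9394.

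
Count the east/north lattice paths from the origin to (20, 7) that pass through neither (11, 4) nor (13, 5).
Number of paths = 426702

Inclusion–exclusion. Total paths: C(27, 20) = 888030. Through P₁: C(15, 11)·C(12, 9) = 300300. Through P₂: C(18, 13)·C(9, 7) = 308448. Since P₁ is strictly southwest of P₂, a monotone path through both must visit P₁ then P₂; paths through both = C(15, 11)·C(3, 2)·C(9, 7) = 147420. Avoid both = 888030 − 300300 − 308448 + 147420 = 426702.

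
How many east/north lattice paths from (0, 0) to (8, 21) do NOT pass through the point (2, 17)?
Number of paths = 4256235

Total paths from (0, 0) to (8, 21): C(29, 8) = 4292145. Paths through (2, 17): (paths (0, 0) → (2, 17)) × (paths (2, 17) → (8, 21)) = C(19, 2) · C(10, 6) = 171 · 210 = 35910. Avoidance count = 4292145 − 35910 = 4256235.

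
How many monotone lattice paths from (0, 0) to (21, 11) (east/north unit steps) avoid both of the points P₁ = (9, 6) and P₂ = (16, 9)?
Number of paths = 67763665

Inclusion–exclusion. Total paths: C(32, 21) = 129024480. Through P₁: C(15, 9)·C(17, 12) = 30970940. Through P₂: C(25, 16)·C(7, 5) = 42902475. Since P₁ is strictly southwest of P₂, a monotone path through both must visit P₁ then P₂; paths through both = C(15, 9)·C(10, 7)·C(7, 5) = 12612600. Avoid both = 129024480 − 30970940 − 42902475 + 12612600 = 67763665.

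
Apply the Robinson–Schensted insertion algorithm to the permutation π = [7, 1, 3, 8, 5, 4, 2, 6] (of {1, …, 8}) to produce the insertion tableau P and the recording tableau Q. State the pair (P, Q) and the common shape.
P = [1, 2, 4, 6] / [3, 8] / [5] / [7];  Q = [1, 3, 4, 8] / [2, 5] / [6] / [7];  common shape = (4, 2, 1, 1)

Row-insert the values π_1, π_2, … into P one at a time, bumping the leftmost entry strictly greater than the inserted value down to the next row. The recording tableau Q records, in position (i, j), the step at which that cell was added to P.
  Insert 7 (step 1): P = [7];  Q = [1]
  Insert 1 (step 2): P = [1] / [7];  Q = [1] / [2]
  Insert 3 (step 3): P = [1, 3] / [7];  Q = [1, 3] / [2]
  Insert 8 (step 4): P = [1, 3, 8] / [7];  Q = [1, 3, 4] / [2]
  Insert 5 (step 5): P = [1, 3, 5] / [7, 8];  Q = [1, 3, 4] / [2, 5]
  Insert 4 (step 6): P = [1, 3, 4] / [5, 8] / [7];  Q = [1, 3, 4] / [2, 5] / [6]
  Insert 2 (step 7): P = [1, 2, 4] / [3, 8] / [5] / [7];  Q = [1, 3, 4] / [2, 5] / [6] / [7]
  Insert 6 (step 8): P = [1, 2, 4, 6] / [3, 8] / [5] / [7];  Q = [1, 3, 4, 8] / [2, 5] / [6] / [7]
Final shape: (4, 2, 1, 1).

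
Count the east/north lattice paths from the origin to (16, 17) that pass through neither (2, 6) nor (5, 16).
Number of paths = 1041847818

Inclusion–exclusion. Total paths: C(33, 16) = 1166803110. Through P₁: C(8, 2)·C(25, 14) = 124807200. Through P₂: C(21, 5)·C(12, 11) = 244188. Since P₁ is strictly southwest of P₂, a monotone path through both must visit P₁ then P₂; paths through both = C(8, 2)·C(13, 3)·C(12, 11) = 96096. Avoid both = 1166803110 − 124807200 − 244188 + 96096 = 1041847818.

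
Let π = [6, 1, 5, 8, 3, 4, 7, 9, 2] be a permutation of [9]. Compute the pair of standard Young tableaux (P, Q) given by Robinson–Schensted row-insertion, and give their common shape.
P = [1, 2, 4, 7, 9] / [3, 8] / [5] / [6];  Q = [1, 3, 4, 7, 8] / [2, 6] / [5] / [9];  common shape = (5, 2, 1, 1)

Row-insert the values π_1, π_2, … into P one at a time, bumping the leftmost entry strictly greater than the inserted value down to the next row. The recording tableau Q records, in position (i, j), the step at which that cell was added to P.
  Insert 6 (step 1): P = [6];  Q = [1]
  Insert 1 (step 2): P = [1] / [6];  Q = [1] / [2]
  Insert 5 (step 3): P = [1, 5] / [6];  Q = [1, 3] / [2]
  Insert 8 (step 4): P = [1, 5, 8] / [6];  Q = [1, 3, 4] / [2]
  Insert 3 (step 5): P = [1, 3, 8] / [5] / [6];  Q = [1, 3, 4] / [2] / [5]
  Insert 4 (step 6): P = [1, 3, 4] / [5, 8] / [6];  Q = [1, 3, 4] / [2, 6] / [5]
  Insert 7 (step 7): P = [1, 3, 4, 7] / [5, 8] / [6];  Q = [1, 3, 4, 7] / [2, 6] / [5]
  Insert 9 (step 8): P = [1, 3, 4, 7, 9] / [5, 8] / [6];  Q = [1, 3, 4, 7, 8] / [2, 6] / [5]
  Insert 2 (step 9): P = [1, 2, 4, 7, 9] / [3, 8] / [5] / [6];  Q = [1, 3, 4, 7, 8] / [2, 6] / [5] / [9]
Final shape: (5, 2, 1, 1).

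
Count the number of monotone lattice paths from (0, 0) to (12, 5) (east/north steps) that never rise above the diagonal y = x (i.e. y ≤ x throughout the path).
Number of paths = 3808

By the reflection principle (André's argument), the number of monotone paths to (12, 5) with n ≤ m that never go above y = x is C(17, 12) − C(17, 13) = 6188 − 2380 = 3808.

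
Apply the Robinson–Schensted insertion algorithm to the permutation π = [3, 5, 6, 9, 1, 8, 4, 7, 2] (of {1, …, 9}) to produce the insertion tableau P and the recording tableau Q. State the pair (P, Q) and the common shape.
P = [1, 2, 6, 7] / [3, 4, 8] / [5] / [9];  Q = [1, 2, 3, 4] / [5, 6, 8] / [7] / [9];  common shape = (4, 3, 1, 1)

Row-insert the values π_1, π_2, … into P one at a time, bumping the leftmost entry strictly greater than the inserted value down to the next row. The recording tableau Q records, in position (i, j), the step at which that cell was added to P.
  Insert 3 (step 1): P = [3];  Q = [1]
  Insert 5 (step 2): P = [3, 5];  Q = [1, 2]
  Insert 6 (step 3): P = [3, 5, 6];  Q = [1, 2, 3]
  Insert 9 (step 4): P = [3, 5, 6, 9];  Q = [1, 2, 3, 4]
  Insert 1 (step 5): P = [1, 5, 6, 9] / [3];  Q = [1, 2, 3, 4] / [5]
  Insert 8 (step 6): P = [1, 5, 6, 8] / [3, 9];  Q = [1, 2, 3, 4] / [5, 6]
  Insert 4 (step 7): P = [1, 4, 6, 8] / [3, 5] / [9];  Q = [1, 2, 3, 4] / [5, 6] / [7]
  Insert 7 (step 8): P = [1, 4, 6, 7] / [3, 5, 8] / [9];  Q = [1, 2, 3, 4] / [5, 6, 8] / [7]
  Insert 2 (step 9): P = [1, 2, 6, 7] / [3, 4, 8] / [5] / [9];  Q = [1, 2, 3, 4] / [5, 6, 8] / [7] / [9]
Final shape: (4, 3, 1, 1).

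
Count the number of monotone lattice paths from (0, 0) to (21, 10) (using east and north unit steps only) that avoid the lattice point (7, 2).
Number of paths = 32840445

Total paths from (0, 0) to (21, 10): C(31, 21) = 44352165. Paths through (7, 2): (paths (0, 0) → (7, 2)) × (paths (7, 2) → (21, 10)) = C(9, 7) · C(22, 14) = 36 · 319770 = 11511720. Avoidance count = 44352165 − 11511720 = 32840445.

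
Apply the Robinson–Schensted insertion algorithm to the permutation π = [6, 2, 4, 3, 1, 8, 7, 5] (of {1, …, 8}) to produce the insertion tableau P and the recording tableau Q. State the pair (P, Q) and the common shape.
P = [1, 3, 5] / [2, 7] / [4, 8] / [6];  Q = [1, 3, 6] / [2, 7] / [4, 8] / [5];  common shape = (3, 2, 2, 1)

Row-insert the values π_1, π_2, … into P one at a time, bumping the leftmost entry strictly greater than the inserted value down to the next row. The recording tableau Q records, in position (i, j), the step at which that cell was added to P.
  Insert 6 (step 1): P = [6];  Q = [1]
  Insert 2 (step 2): P = [2] / [6];  Q = [1] / [2]
  Insert 4 (step 3): P = [2, 4] / [6];  Q = [1, 3] / [2]
  Insert 3 (step 4): P = [2, 3] / [4] / [6];  Q = [1, 3] / [2] / [4]
  Insert 1 (step 5): P = [1, 3] / [2] / [4] / [6];  Q = [1, 3] / [2] / [4] / [5]
  Insert 8 (step 6): P = [1, 3, 8] / [2] / [4] / [6];  Q = [1, 3, 6] / [2] / [4] / [5]
  Insert 7 (step 7): P = [1, 3, 7] / [2, 8] / [4] / [6];  Q = [1, 3, 6] / [2, 7] / [4] / [5]
  Insert 5 (step 8): P = [1, 3, 5] / [2, 7] / [4, 8] / [6];  Q = [1, 3, 6] / [2, 7] / [4, 8] / [5]
Final shape: (3, 2, 2, 1).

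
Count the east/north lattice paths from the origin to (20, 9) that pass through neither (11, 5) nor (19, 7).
Number of paths = 5508165

Inclusion–exclusion. Total paths: C(29, 20) = 10015005. Through P₁: C(16, 11)·C(13, 9) = 3123120. Through P₂: C(26, 19)·C(3, 1) = 1973400. Since P₁ is strictly southwest of P₂, a monotone path through both must visit P₁ then P₂; paths through both = C(16, 11)·C(10, 8)·C(3, 1) = 589680. Avoid both = 10015005 − 3123120 − 1973400 + 589680 = 5508165.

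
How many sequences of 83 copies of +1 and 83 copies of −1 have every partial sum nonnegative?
C_83 = 68854441132780194707888052034668647142985206100

These ballot sequences are counted by the Catalan number C_n = (1/(n + 1)) · C(2n, n). For n = 83: C_83 = (1/84) · C(166, 83) = 5783773055153536355462596370912166360010757312400/84 = 68854441132780194707888052034668647142985206100.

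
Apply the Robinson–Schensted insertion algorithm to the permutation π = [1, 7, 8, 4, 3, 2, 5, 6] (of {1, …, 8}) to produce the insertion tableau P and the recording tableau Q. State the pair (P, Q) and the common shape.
P = [1, 2, 5, 6] / [3, 8] / [4] / [7];  Q = [1, 2, 3, 8] / [4, 7] / [5] / [6];  common shape = (4, 2, 1, 1)

Row-insert the values π_1, π_2, … into P one at a time, bumping the leftmost entry strictly greater than the inserted value down to the next row. The recording tableau Q records, in position (i, j), the step at which that cell was added to P.
  Insert 1 (step 1): P = [1];  Q = [1]
  Insert 7 (step 2): P = [1, 7];  Q = [1, 2]
  Insert 8 (step 3): P = [1, 7, 8];  Q = [1, 2, 3]
  Insert 4 (step 4): P = [1, 4, 8] / [7];  Q = [1, 2, 3] / [4]
  Insert 3 (step 5): P = [1, 3, 8] / [4] / [7];  Q = [1, 2, 3] / [4] / [5]
  Insert 2 (step 6): P = [1, 2, 8] / [3] / [4] / [7];  Q = [1, 2, 3] / [4] / [5] / [6]
  Insert 5 (step 7): P = [1, 2, 5] / [3, 8] / [4] / [7];  Q = [1, 2, 3] / [4, 7] / [5] / [6]
  Insert 6 (step 8): P = [1, 2, 5, 6] / [3, 8] / [4] / [7];  Q = [1, 2, 3, 8] / [4, 7] / [5] / [6]
Final shape: (4, 2, 1, 1).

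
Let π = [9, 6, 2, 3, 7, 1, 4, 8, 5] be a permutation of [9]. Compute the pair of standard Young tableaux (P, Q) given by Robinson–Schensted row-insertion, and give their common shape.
P = [1, 3, 4, 5] / [2, 7, 8] / [6] / [9];  Q = [1, 4, 5, 8] / [2, 7, 9] / [3] / [6];  common shape = (4, 3, 1, 1)

Row-insert the values π_1, π_2, … into P one at a time, bumping the leftmost entry strictly greater than the inserted value down to the next row. The recording tableau Q records, in position (i, j), the step at which that cell was added to P.
  Insert 9 (step 1): P = [9];  Q = [1]
  Insert 6 (step 2): P = [6] / [9];  Q = [1] / [2]
  Insert 2 (step 3): P = [2] / [6] / [9];  Q = [1] / [2] / [3]
  Insert 3 (step 4): P = [2, 3] / [6] / [9];  Q = [1, 4] / [2] / [3]
  Insert 7 (step 5): P = [2, 3, 7] / [6] / [9];  Q = [1, 4, 5] / [2] / [3]
  Insert 1 (step 6): P = [1, 3, 7] / [2] / [6] / [9];  Q = [1, 4, 5] / [2] / [3] / [6]
  Insert 4 (step 7): P = [1, 3, 4] / [2, 7] / [6] / [9];  Q = [1, 4, 5] / [2, 7] / [3] / [6]
  Insert 8 (step 8): P = [1, 3, 4, 8] / [2, 7] / [6] / [9];  Q = [1, 4, 5, 8] / [2, 7] / [3] / [6]
  Insert 5 (step 9): P = [1, 3, 4, 5] / [2, 7, 8] / [6] / [9];  Q = [1, 4, 5, 8] / [2, 7, 9] / [3] / [6]
Final shape: (4, 3, 1, 1).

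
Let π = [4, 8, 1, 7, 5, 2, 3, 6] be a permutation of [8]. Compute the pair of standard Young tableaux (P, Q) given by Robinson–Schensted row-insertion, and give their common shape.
P = [1, 2, 3, 6] / [4, 5] / [7] / [8];  Q = [1, 2, 7, 8] / [3, 4] / [5] / [6];  common shape = (4, 2, 1, 1)

Row-insert the values π_1, π_2, … into P one at a time, bumping the leftmost entry strictly greater than the inserted value down to the next row. The recording tableau Q records, in position (i, j), the step at which that cell was added to P.
  Insert 4 (step 1): P = [4];  Q = [1]
  Insert 8 (step 2): P = [4, 8];  Q = [1, 2]
  Insert 1 (step 3): P = [1, 8] / [4];  Q = [1, 2] / [3]
  Insert 7 (step 4): P = [1, 7] / [4, 8];  Q = [1, 2] / [3, 4]
  Insert 5 (step 5): P = [1, 5] / [4, 7] / [8];  Q = [1, 2] / [3, 4] / [5]
  Insert 2 (step 6): P = [1, 2] / [4, 5] / [7] / [8];  Q = [1, 2] / [3, 4] / [5] / [6]
  Insert 3 (step 7): P = [1, 2, 3] / [4, 5] / [7] / [8];  Q = [1, 2, 7] / [3, 4] / [5] / [6]
  Insert 6 (step 8): P = [1, 2, 3, 6] / [4, 5] / [7] / [8];  Q = [1, 2, 7, 8] / [3, 4] / [5] / [6]
Final shape: (4, 2, 1, 1).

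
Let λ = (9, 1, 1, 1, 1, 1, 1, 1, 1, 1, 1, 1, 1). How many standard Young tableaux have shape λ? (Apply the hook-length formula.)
# SYT of shape (9, 1, 1, 1, 1, 1, 1, 1, 1, 1, 1, 1, 1) = 125970

Hook-length formula: f^λ = n! / Π hook(c), product over all cells c of the Young diagram. For λ = (9, 1, 1, 1, 1, 1, 1, 1, 1, 1, 1, 1, 1), n = 21 boxes. Hook lengths by row (left-to-right, top-to-bottom): [21, 8, 7, 6, 5, 4, 3, 2, 1]; [12]; [11]; [10]; [9]; [8]; [7]; [6]; [5]; [4]; [3]; [2]; [1]. Product of hooks = 405580234752000. So f^λ = 21! / 405580234752000 = 51090942171709440000 / 405580234752000 = 125970.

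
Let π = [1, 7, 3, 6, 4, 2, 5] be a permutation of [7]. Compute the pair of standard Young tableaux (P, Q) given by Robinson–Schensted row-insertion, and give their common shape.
P = [1, 2, 4, 5] / [3] / [6] / [7];  Q = [1, 2, 4, 7] / [3] / [5] / [6];  common shape = (4, 1, 1, 1)

Row-insert the values π_1, π_2, … into P one at a time, bumping the leftmost entry strictly greater than the inserted value down to the next row. The recording tableau Q records, in position (i, j), the step at which that cell was added to P.
  Insert 1 (step 1): P = [1];  Q = [1]
  Insert 7 (step 2): P = [1, 7];  Q = [1, 2]
  Insert 3 (step 3): P = [1, 3] / [7];  Q = [1, 2] / [3]
  Insert 6 (step 4): P = [1, 3, 6] / [7];  Q = [1, 2, 4] / [3]
  Insert 4 (step 5): P = [1, 3, 4] / [6] / [7];  Q = [1, 2, 4] / [3] / [5]
  Insert 2 (step 6): P = [1, 2, 4] / [3] / [6] / [7];  Q = [1, 2, 4] / [3] / [5] / [6]
  Insert 5 (step 7): P = [1, 2, 4, 5] / [3] / [6] / [7];  Q = [1, 2, 4, 7] / [3] / [5] / [6]
Final shape: (4, 1, 1, 1).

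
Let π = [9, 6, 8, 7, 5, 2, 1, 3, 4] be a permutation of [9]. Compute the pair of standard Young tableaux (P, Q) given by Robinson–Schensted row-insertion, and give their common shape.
P = [1, 3, 4] / [2, 7] / [5] / [6] / [8] / [9];  Q = [1, 3, 9] / [2, 8] / [4] / [5] / [6] / [7];  common shape = (3, 2, 1, 1, 1, 1)

Row-insert the values π_1, π_2, … into P one at a time, bumping the leftmost entry strictly greater than the inserted value down to the next row. The recording tableau Q records, in position (i, j), the step at which that cell was added to P.
  Insert 9 (step 1): P = [9];  Q = [1]
  Insert 6 (step 2): P = [6] / [9];  Q = [1] / [2]
  Insert 8 (step 3): P = [6, 8] / [9];  Q = [1, 3] / [2]
  Insert 7 (step 4): P = [6, 7] / [8] / [9];  Q = [1, 3] / [2] / [4]
  Insert 5 (step 5): P = [5, 7] / [6] / [8] / [9];  Q = [1, 3] / [2] / [4] / [5]
  Insert 2 (step 6): P = [2, 7] / [5] / [6] / [8] / [9];  Q = [1, 3] / [2] / [4] / [5] / [6]
  Insert 1 (step 7): P = [1, 7] / [2] / [5] / [6] / [8] / [9];  Q = [1, 3] / [2] / [4] / [5] / [6] / [7]
  Insert 3 (step 8): P = [1, 3] / [2, 7] / [5] / [6] / [8] / [9];  Q = [1, 3] / [2, 8] / [4] / [5] / [6] / [7]
  Insert 4 (step 9): P = [1, 3, 4] / [2, 7] / [5] / [6] / [8] / [9];  Q = [1, 3, 9] / [2, 8] / [4] / [5] / [6] / [7]
Final shape: (3, 2, 1, 1, 1, 1).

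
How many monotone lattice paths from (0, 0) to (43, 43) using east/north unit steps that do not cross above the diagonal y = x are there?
C_43 = 150853479205085351660700

These NE paths below the diagonal are counted by the Catalan number C_n = (1/(n + 1)) · C(2n, n). For n = 43: C_43 = (1/44) · C(86, 43) = 6637553085023755473070800/44 = 150853479205085351660700.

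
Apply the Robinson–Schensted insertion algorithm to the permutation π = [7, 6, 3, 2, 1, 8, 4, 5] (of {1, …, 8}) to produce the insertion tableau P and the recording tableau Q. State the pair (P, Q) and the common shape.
P = [1, 4, 5] / [2, 8] / [3] / [6] / [7];  Q = [1, 6, 8] / [2, 7] / [3] / [4] / [5];  common shape = (3, 2, 1, 1, 1)

Row-insert the values π_1, π_2, … into P one at a time, bumping the leftmost entry strictly greater than the inserted value down to the next row. The recording tableau Q records, in position (i, j), the step at which that cell was added to P.
  Insert 7 (step 1): P = [7];  Q = [1]
  Insert 6 (step 2): P = [6] / [7];  Q = [1] / [2]
  Insert 3 (step 3): P = [3] / [6] / [7];  Q = [1] / [2] / [3]
  Insert 2 (step 4): P = [2] / [3] / [6] / [7];  Q = [1] / [2] / [3] / [4]
  Insert 1 (step 5): P = [1] / [2] / [3] / [6] / [7];  Q = [1] / [2] / [3] / [4] / [5]
  Insert 8 (step 6): P = [1, 8] / [2] / [3] / [6] / [7];  Q = [1, 6] / [2] / [3] / [4] / [5]
  Insert 4 (step 7): P = [1, 4] / [2, 8] / [3] / [6] / [7];  Q = [1, 6] / [2, 7] / [3] / [4] / [5]
  Insert 5 (step 8): P = [1, 4, 5] / [2, 8] / [3] / [6] / [7];  Q = [1, 6, 8] / [2, 7] / [3] / [4] / [5]
Final shape: (3, 2, 1, 1, 1).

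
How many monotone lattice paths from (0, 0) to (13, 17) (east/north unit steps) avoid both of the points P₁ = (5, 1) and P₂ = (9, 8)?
Number of paths = 99381074

Inclusion–exclusion. Total paths: C(30, 13) = 119759850. Through P₁: C(6, 5)·C(24, 8) = 4412826. Through P₂: C(17, 9)·C(13, 4) = 17381650. Since P₁ is strictly southwest of P₂, a monotone path through both must visit P₁ then P₂; paths through both = C(6, 5)·C(11, 4)·C(13, 4) = 1415700. Avoid both = 119759850 − 4412826 − 17381650 + 1415700 = 99381074.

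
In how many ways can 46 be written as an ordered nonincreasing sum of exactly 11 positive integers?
p(46, 11 parts) = 9373

Partitions of n into exactly k parts are in bijection with partitions of n − k into at most k parts (subtract 1 from each part). So p(46, exactly 11) = p(35, parts ≤ 11). Computing via the recurrence p(m, j) = p(m, j−1) + p(m−j, j) gives 9373.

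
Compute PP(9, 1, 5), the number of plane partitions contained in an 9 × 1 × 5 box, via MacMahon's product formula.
PP(9, 1, 5) = 2002

Evaluate the triple product over i = 1..9, j = 1..1, k = 1..5. The factors are (2/1) · (3/2) · (4/3) · (5/4) · (6/5) · (3/2) · (4/3) · (5/4) · … (45 factors total). The numerators and denominators telescope so the product is an integer; carrying out the multiplication exactly gives PP(9, 1, 5) = 2002.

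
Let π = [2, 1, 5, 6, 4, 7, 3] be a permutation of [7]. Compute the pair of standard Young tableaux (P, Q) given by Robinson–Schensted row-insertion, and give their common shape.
P = [1, 3, 6, 7] / [2, 4] / [5];  Q = [1, 3, 4, 6] / [2, 5] / [7];  common shape = (4, 2, 1)

Row-insert the values π_1, π_2, … into P one at a time, bumping the leftmost entry strictly greater than the inserted value down to the next row. The recording tableau Q records, in position (i, j), the step at which that cell was added to P.
  Insert 2 (step 1): P = [2];  Q = [1]
  Insert 1 (step 2): P = [1] / [2];  Q = [1] / [2]
  Insert 5 (step 3): P = [1, 5] / [2];  Q = [1, 3] / [2]
  Insert 6 (step 4): P = [1, 5, 6] / [2];  Q = [1, 3, 4] / [2]
  Insert 4 (step 5): P = [1, 4, 6] / [2, 5];  Q = [1, 3, 4] / [2, 5]
  Insert 7 (step 6): P = [1, 4, 6, 7] / [2, 5];  Q = [1, 3, 4, 6] / [2, 5]
  Insert 3 (step 7): P = [1, 3, 6, 7] / [2, 4] / [5];  Q = [1, 3, 4, 6] / [2, 5] / [7]
Final shape: (4, 2, 1).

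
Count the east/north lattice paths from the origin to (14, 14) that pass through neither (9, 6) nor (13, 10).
Number of paths = 29706585

Inclusion–exclusion. Total paths: C(28, 14) = 40116600. Through P₁: C(15, 9)·C(13, 5) = 6441435. Through P₂: C(23, 13)·C(5, 1) = 5720330. Since P₁ is strictly southwest of P₂, a monotone path through both must visit P₁ then P₂; paths through both = C(15, 9)·C(8, 4)·C(5, 1) = 1751750. Avoid both = 40116600 − 6441435 − 5720330 + 1751750 = 29706585.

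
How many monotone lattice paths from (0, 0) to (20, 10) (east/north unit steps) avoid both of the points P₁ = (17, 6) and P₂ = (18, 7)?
Number of paths = 23723810

Inclusion–exclusion. Total paths: C(30, 20) = 30045015. Through P₁: C(23, 17)·C(7, 3) = 3533145. Through P₂: C(25, 18)·C(5, 2) = 4807000. Since P₁ is strictly southwest of P₂, a monotone path through both must visit P₁ then P₂; paths through both = C(23, 17)·C(2, 1)·C(5, 2) = 2018940. Avoid both = 30045015 − 3533145 − 4807000 + 2018940 = 23723810.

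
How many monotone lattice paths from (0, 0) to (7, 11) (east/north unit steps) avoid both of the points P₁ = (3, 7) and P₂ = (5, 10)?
Number of paths = 18015

Inclusion–exclusion. Total paths: C(18, 7) = 31824. Through P₁: C(10, 3)·C(8, 4) = 8400. Through P₂: C(15, 5)·C(3, 2) = 9009. Since P₁ is strictly southwest of P₂, a monotone path through both must visit P₁ then P₂; paths through both = C(10, 3)·C(5, 2)·C(3, 2) = 3600. Avoid both = 31824 − 8400 − 9009 + 3600 = 18015.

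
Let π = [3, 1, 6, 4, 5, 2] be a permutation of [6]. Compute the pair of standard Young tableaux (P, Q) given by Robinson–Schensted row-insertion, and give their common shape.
P = [1, 2, 5] / [3, 4] / [6];  Q = [1, 3, 5] / [2, 4] / [6];  common shape = (3, 2, 1)

Row-insert the values π_1, π_2, … into P one at a time, bumping the leftmost entry strictly greater than the inserted value down to the next row. The recording tableau Q records, in position (i, j), the step at which that cell was added to P.
  Insert 3 (step 1): P = [3];  Q = [1]
  Insert 1 (step 2): P = [1] / [3];  Q = [1] / [2]
  Insert 6 (step 3): P = [1, 6] / [3];  Q = [1, 3] / [2]
  Insert 4 (step 4): P = [1, 4] / [3, 6];  Q = [1, 3] / [2, 4]
  Insert 5 (step 5): P = [1, 4, 5] / [3, 6];  Q = [1, 3, 5] / [2, 4]
  Insert 2 (step 6): P = [1, 2, 5] / [3, 4] / [6];  Q = [1, 3, 5] / [2, 4] / [6]
Final shape: (3, 2, 1).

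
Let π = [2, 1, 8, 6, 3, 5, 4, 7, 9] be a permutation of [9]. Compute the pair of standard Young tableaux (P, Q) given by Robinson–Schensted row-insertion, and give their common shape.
P = [1, 3, 4, 7, 9] / [2, 5] / [6] / [8];  Q = [1, 3, 6, 8, 9] / [2, 4] / [5] / [7];  common shape = (5, 2, 1, 1)

Row-insert the values π_1, π_2, … into P one at a time, bumping the leftmost entry strictly greater than the inserted value down to the next row. The recording tableau Q records, in position (i, j), the step at which that cell was added to P.
  Insert 2 (step 1): P = [2];  Q = [1]
  Insert 1 (step 2): P = [1] / [2];  Q = [1] / [2]
  Insert 8 (step 3): P = [1, 8] / [2];  Q = [1, 3] / [2]
  Insert 6 (step 4): P = [1, 6] / [2, 8];  Q = [1, 3] / [2, 4]
  Insert 3 (step 5): P = [1, 3] / [2, 6] / [8];  Q = [1, 3] / [2, 4] / [5]
  Insert 5 (step 6): P = [1, 3, 5] / [2, 6] / [8];  Q = [1, 3, 6] / [2, 4] / [5]
  Insert 4 (step 7): P = [1, 3, 4] / [2, 5] / [6] / [8];  Q = [1, 3, 6] / [2, 4] / [5] / [7]
  Insert 7 (step 8): P = [1, 3, 4, 7] / [2, 5] / [6] / [8];  Q = [1, 3, 6, 8] / [2, 4] / [5] / [7]
  Insert 9 (step 9): P = [1, 3, 4, 7, 9] / [2, 5] / [6] / [8];  Q = [1, 3, 6, 8, 9] / [2, 4] / [5] / [7]
Final shape: (5, 2, 1, 1).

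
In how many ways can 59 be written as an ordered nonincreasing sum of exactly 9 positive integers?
p(59, 9 parts) = 45812

Partitions of n into exactly k parts are in bijection with partitions of n − k into at most k parts (subtract 1 from each part). So p(59, exactly 9) = p(50, parts ≤ 9). Computing via the recurrence p(m, j) = p(m, j−1) + p(m−j, j) gives 45812.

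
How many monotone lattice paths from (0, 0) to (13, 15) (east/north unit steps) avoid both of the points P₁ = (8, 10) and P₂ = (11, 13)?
Number of paths = 16689240

Inclusion–exclusion. Total paths: C(28, 13) = 37442160. Through P₁: C(18, 8)·C(10, 5) = 11027016. Through P₂: C(24, 11)·C(4, 2) = 14976864. Since P₁ is strictly southwest of P₂, a monotone path through both must visit P₁ then P₂; paths through both = C(18, 8)·C(6, 3)·C(4, 2) = 5250960. Avoid both = 37442160 − 11027016 − 14976864 + 5250960 = 16689240.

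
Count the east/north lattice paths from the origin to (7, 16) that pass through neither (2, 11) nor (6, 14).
Number of paths = 117411

Inclusion–exclusion. Total paths: C(23, 7) = 245157. Through P₁: C(13, 2)·C(10, 5) = 19656. Through P₂: C(20, 6)·C(3, 1) = 116280. Since P₁ is strictly southwest of P₂, a monotone path through both must visit P₁ then P₂; paths through both = C(13, 2)·C(7, 4)·C(3, 1) = 8190. Avoid both = 245157 − 19656 − 116280 + 8190 = 117411.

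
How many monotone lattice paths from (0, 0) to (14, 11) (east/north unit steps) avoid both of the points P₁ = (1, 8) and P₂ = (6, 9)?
Number of paths = 4229565

Inclusion–exclusion. Total paths: C(25, 14) = 4457400. Through P₁: C(9, 1)·C(16, 13) = 5040. Through P₂: C(15, 6)·C(10, 8) = 225225. Since P₁ is strictly southwest of P₂, a monotone path through both must visit P₁ then P₂; paths through both = C(9, 1)·C(6, 5)·C(10, 8) = 2430. Avoid both = 4457400 − 5040 − 225225 + 2430 = 4229565.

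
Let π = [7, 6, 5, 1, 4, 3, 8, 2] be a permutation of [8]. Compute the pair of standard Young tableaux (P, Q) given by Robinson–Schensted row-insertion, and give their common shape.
P = [1, 2, 8] / [3] / [4] / [5] / [6] / [7];  Q = [1, 5, 7] / [2] / [3] / [4] / [6] / [8];  common shape = (3, 1, 1, 1, 1, 1)

Row-insert the values π_1, π_2, … into P one at a time, bumping the leftmost entry strictly greater than the inserted value down to the next row. The recording tableau Q records, in position (i, j), the step at which that cell was added to P.
  Insert 7 (step 1): P = [7];  Q = [1]
  Insert 6 (step 2): P = [6] / [7];  Q = [1] / [2]
  Insert 5 (step 3): P = [5] / [6] / [7];  Q = [1] / [2] / [3]
  Insert 1 (step 4): P = [1] / [5] / [6] / [7];  Q = [1] / [2] / [3] / [4]
  Insert 4 (step 5): P = [1, 4] / [5] / [6] / [7];  Q = [1, 5] / [2] / [3] / [4]
  Insert 3 (step 6): P = [1, 3] / [4] / [5] / [6] / [7];  Q = [1, 5] / [2] / [3] / [4] / [6]
  Insert 8 (step 7): P = [1, 3, 8] / [4] / [5] / [6] / [7];  Q = [1, 5, 7] / [2] / [3] / [4] / [6]
  Insert 2 (step 8): P = [1, 2, 8] / [3] / [4] / [5] / [6] / [7];  Q = [1, 5, 7] / [2] / [3] / [4] / [6] / [8]
Final shape: (3, 1, 1, 1, 1, 1).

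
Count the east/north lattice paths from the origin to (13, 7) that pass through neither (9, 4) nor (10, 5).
Number of paths = 36765

Inclusion–exclusion. Total paths: C(20, 13) = 77520. Through P₁: C(13, 9)·C(7, 4) = 25025. Through P₂: C(15, 10)·C(5, 3) = 30030. Since P₁ is strictly southwest of P₂, a monotone path through both must visit P₁ then P₂; paths through both = C(13, 9)·C(2, 1)·C(5, 3) = 14300. Avoid both = 77520 − 25025 − 30030 + 14300 = 36765.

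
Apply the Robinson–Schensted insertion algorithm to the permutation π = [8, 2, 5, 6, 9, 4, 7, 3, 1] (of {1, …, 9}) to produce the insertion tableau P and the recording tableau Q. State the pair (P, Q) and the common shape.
P = [1, 3, 6, 7] / [2, 9] / [4] / [5] / [8];  Q = [1, 3, 4, 5] / [2, 7] / [6] / [8] / [9];  common shape = (4, 2, 1, 1, 1)

Row-insert the values π_1, π_2, … into P one at a time, bumping the leftmost entry strictly greater than the inserted value down to the next row. The recording tableau Q records, in position (i, j), the step at which that cell was added to P.
  Insert 8 (step 1): P = [8];  Q = [1]
  Insert 2 (step 2): P = [2] / [8];  Q = [1] / [2]
  Insert 5 (step 3): P = [2, 5] / [8];  Q = [1, 3] / [2]
  Insert 6 (step 4): P = [2, 5, 6] / [8];  Q = [1, 3, 4] / [2]
  Insert 9 (step 5): P = [2, 5, 6, 9] / [8];  Q = [1, 3, 4, 5] / [2]
  Insert 4 (step 6): P = [2, 4, 6, 9] / [5] / [8];  Q = [1, 3, 4, 5] / [2] / [6]
  Insert 7 (step 7): P = [2, 4, 6, 7] / [5, 9] / [8];  Q = [1, 3, 4, 5] / [2, 7] / [6]
  Insert 3 (step 8): P = [2, 3, 6, 7] / [4, 9] / [5] / [8];  Q = [1, 3, 4, 5] / [2, 7] / [6] / [8]
  Insert 1 (step 9): P = [1, 3, 6, 7] / [2, 9] / [4] / [5] / [8];  Q = [1, 3, 4, 5] / [2, 7] / [6] / [8] / [9]
Final shape: (4, 2, 1, 1, 1).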